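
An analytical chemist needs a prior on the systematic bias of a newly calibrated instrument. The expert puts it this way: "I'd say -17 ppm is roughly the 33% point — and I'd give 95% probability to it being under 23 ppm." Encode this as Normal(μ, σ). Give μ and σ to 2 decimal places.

The p-quantile of Normal(μ,σ) is μ + z_p·σ, with z_{0.33} = -0.4399 and z_{0.95} = 1.645.
Eliminate σ: μ = (z₂·x₁ − z₁·x₂)/(z₂ − z₁) = (1.645·-17 − (-0.4399)·23)/2.085 = -8.56.
Then σ = (x₂ − x₁)/(z₂ − z₁) = (23 − -17)/2.085 = 19.19.

μ = -8.56, σ = 19.19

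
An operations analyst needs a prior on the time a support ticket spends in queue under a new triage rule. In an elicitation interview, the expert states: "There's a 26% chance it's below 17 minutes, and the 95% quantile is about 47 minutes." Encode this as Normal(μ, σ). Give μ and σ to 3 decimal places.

The p-quantile of Normal(μ,σ) is μ + z_p·σ, with z_{0.26} = -0.6433 and z_{0.95} = 1.645.
Eliminate σ: μ = (z₂·x₁ − z₁·x₂)/(z₂ − z₁) = (1.645·17 − (-0.6433)·47)/2.288 = 25.435.
Then σ = (x₂ − x₁)/(z₂ − z₁) = (47 − 17)/2.288 = 13.111.

μ = 25.435, σ = 13.111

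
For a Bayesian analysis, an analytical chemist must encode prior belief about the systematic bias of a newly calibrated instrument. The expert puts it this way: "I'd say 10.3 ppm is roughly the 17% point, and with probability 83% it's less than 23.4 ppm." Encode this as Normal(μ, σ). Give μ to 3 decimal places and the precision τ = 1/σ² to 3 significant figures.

For Normal(μ,σ), the p-quantile is μ + z_p·σ. Here z_{0.17} = -0.9542, z_{0.83} = 0.9542.
So 10.3 = μ − 0.9542σ and 23.4 = μ + 0.9542σ.
Subtracting: σ = (23.4 − 10.3)/(0.9542 − (-0.9542)) = 6.865.
Then μ = 10.3 − (-0.9542)·6.865 = 16.850.
Precision τ = 1/σ² = 1/6.865² = 0.0212.

μ = 16.850, τ = 0.0212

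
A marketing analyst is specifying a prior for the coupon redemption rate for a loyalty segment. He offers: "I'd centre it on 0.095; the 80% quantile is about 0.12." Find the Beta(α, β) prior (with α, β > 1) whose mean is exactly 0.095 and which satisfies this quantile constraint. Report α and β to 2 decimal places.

α ≈ 8.40, β ≈ 80.00

With mean 0.095 fixed, write α = 0.095s, β = 0.905s where s = α+β.
Need P(θ < 0.12) = 0.8 under Beta(0.095s, 0.905s). Normal approximation: (q−m)/√(m(1−m)/s) ≈ z_{0.8} = 0.842, so s ≈ 0.095·0.905·(0.842)²/(0.12−0.095)² = 97.4.
At s = 97.4: P(θ<0.12) ≈ 0.809. Adjusting to match 0.8 gives s ≈ 88.39.
So α = 0.095·88.39 ≈ 8.40, β = 0.905·88.39 ≈ 80.00.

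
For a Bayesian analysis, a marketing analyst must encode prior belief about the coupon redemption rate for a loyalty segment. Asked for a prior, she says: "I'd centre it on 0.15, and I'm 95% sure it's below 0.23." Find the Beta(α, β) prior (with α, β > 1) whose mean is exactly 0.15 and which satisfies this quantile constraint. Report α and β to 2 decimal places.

With mean 0.15 fixed, write α = 0.15s, β = 0.85s where s = α+β.
Need P(θ < 0.23) = 0.95 under Beta(0.15s, 0.85s). Normal approximation: (q−m)/√(m(1−m)/s) ≈ z_{0.95} = 1.64, so s ≈ 0.15·0.85·(1.64)²/(0.23−0.15)² = 53.9.
At s = 53.9: P(θ<0.23) ≈ 0.939. Adjusting to match 0.95 gives s ≈ 61.98.
So α = 0.15·61.98 ≈ 9.30, β = 0.85·61.98 ≈ 52.68.

α ≈ 9.30, β ≈ 52.68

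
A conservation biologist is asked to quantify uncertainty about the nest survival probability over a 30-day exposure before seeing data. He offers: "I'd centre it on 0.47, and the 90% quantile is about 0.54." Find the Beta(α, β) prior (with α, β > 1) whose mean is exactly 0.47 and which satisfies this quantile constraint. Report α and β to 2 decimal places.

α ≈ 39.26, β ≈ 44.27

With mean 0.47 fixed, write α = 0.47s, β = 0.53s where s = α+β.
Need P(θ < 0.54) = 0.9 under Beta(0.47s, 0.53s). Normal approximation: (q−m)/√(m(1−m)/s) ≈ z_{0.9} = 1.28, so s ≈ 0.47·0.53·(1.28)²/(0.54−0.47)² = 83.5.
At s = 83.5: P(θ<0.54) ≈ 0.900. Adjusting to match 0.9 gives s ≈ 83.54.
So α = 0.47·83.54 ≈ 39.26, β = 0.53·83.54 ≈ 44.27.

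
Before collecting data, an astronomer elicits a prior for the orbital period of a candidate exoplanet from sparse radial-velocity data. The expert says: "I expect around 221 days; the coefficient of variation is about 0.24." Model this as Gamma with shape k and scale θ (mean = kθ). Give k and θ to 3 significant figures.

k ≈ 17.4, θ ≈ 12.7

For Gamma(k, scale θ): mean = kθ, variance = kθ², so CV = 1/√k.
CV = 0.24, hence k = 1/CV² = 17.4.
Then θ = mean/k = 221/17.4 = 12.7.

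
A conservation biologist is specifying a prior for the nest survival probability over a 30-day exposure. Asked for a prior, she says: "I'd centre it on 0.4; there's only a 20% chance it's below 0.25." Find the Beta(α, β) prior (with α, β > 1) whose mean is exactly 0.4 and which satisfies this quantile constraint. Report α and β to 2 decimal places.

α ≈ 3.13, β ≈ 4.69

With mean 0.4 fixed, write α = 0.4s, β = 0.6s where s = α+β.
Need P(θ < 0.25) = 0.2 under Beta(0.4s, 0.6s). Normal approximation: (q−m)/√(m(1−m)/s) ≈ z_{0.2} = -0.842, so s ≈ 0.4·0.6·(-0.842)²/(0.25−0.4)² = 7.6.
At s = 7.6: P(θ<0.25) ≈ 0.205. Adjusting to match 0.2 gives s ≈ 7.82.
So α = 0.4·7.82 ≈ 3.13, β = 0.6·7.82 ≈ 4.69.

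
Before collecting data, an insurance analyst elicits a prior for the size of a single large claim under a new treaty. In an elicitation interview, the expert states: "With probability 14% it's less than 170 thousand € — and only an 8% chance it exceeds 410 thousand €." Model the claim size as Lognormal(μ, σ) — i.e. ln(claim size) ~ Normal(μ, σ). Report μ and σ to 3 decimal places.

μ ≈ 5.518, σ ≈ 0.354

If T ~ Lognormal(μ,σ) then ln T ~ Normal(μ,σ), so the p-quantile of ln T is μ + z_p·σ.
ln(170) = 5.136 and ln(410) = 6.016; z_{0.14} = -1.08, z_{0.92} = 1.405.
σ = (6.016 − 5.136)/(1.405 − (-1.08)) = 0.354.
μ = 5.136 − (-1.08)·0.354 = 5.518.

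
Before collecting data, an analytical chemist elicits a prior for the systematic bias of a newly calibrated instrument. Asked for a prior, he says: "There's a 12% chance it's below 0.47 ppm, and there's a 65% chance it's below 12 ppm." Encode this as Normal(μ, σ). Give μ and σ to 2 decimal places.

μ = 9.15, σ = 7.39

The p-quantile of Normal(μ,σ) is μ + z_p·σ, with z_{0.12} = -1.175 and z_{0.65} = 0.3853.
Eliminate σ: μ = (z₂·x₁ − z₁·x₂)/(z₂ − z₁) = (0.3853·0.47 − (-1.175)·12)/1.56 = 9.15.
Then σ = (x₂ − x₁)/(z₂ − z₁) = (12 − 0.47)/1.56 = 7.39.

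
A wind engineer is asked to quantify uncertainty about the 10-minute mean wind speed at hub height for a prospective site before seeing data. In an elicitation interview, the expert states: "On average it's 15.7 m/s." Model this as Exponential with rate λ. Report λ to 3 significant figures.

Exponential mean = 1/λ, so λ = 1/15.7 = 0.0637.

λ ≈ 0.0637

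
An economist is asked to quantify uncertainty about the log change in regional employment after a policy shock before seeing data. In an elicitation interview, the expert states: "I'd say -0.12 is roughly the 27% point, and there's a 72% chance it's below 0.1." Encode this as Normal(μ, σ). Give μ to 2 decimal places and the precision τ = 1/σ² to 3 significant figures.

μ = -0.01, τ = 29.5

For Normal(μ,σ), the p-quantile is μ + z_p·σ. Here z_{0.27} = -0.6128, z_{0.72} = 0.5828.
So -0.12 = μ − 0.6128σ and 0.1 = μ + 0.5828σ.
Subtracting: σ = (0.1 − -0.12)/(0.5828 − (-0.6128)) = 0.18.
Then μ = -0.12 − (-0.6128)·0.18 = -0.01.
Precision τ = 1/σ² = 1/0.184² = 29.5.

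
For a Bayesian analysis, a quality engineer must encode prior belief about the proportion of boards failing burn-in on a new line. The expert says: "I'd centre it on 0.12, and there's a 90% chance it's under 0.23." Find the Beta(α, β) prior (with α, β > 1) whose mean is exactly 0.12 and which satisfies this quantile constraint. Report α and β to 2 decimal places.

α ≈ 1.87, β ≈ 13.74

With mean 0.12 fixed, write α = 0.12s, β = 0.88s where s = α+β.
Need P(θ < 0.23) = 0.9 under Beta(0.12s, 0.88s). Normal approximation: (q−m)/√(m(1−m)/s) ≈ z_{0.9} = 1.28, so s ≈ 0.12·0.88·(1.28)²/(0.23−0.12)² = 14.3.
At s = 14.3: P(θ<0.23) ≈ 0.893. Adjusting to match 0.9 gives s ≈ 15.61.
So α = 0.12·15.61 ≈ 1.87, β = 0.88·15.61 ≈ 13.74.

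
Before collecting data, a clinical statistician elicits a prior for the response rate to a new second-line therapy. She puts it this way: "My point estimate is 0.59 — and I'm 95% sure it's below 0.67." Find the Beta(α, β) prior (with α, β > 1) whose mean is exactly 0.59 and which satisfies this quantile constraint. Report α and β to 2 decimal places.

α ≈ 58.27, β ≈ 40.49

With mean 0.59 fixed, write α = 0.59s, β = 0.41s where s = α+β.
Need P(θ < 0.67) = 0.95 under Beta(0.59s, 0.41s). Normal approximation: (q−m)/√(m(1−m)/s) ≈ z_{0.95} = 1.64, so s ≈ 0.59·0.41·(1.64)²/(0.67−0.59)² = 102.3.
At s = 102.3: P(θ<0.67) ≈ 0.953. Adjusting to match 0.95 gives s ≈ 98.76.
So α = 0.59·98.76 ≈ 58.27, β = 0.41·98.76 ≈ 40.49.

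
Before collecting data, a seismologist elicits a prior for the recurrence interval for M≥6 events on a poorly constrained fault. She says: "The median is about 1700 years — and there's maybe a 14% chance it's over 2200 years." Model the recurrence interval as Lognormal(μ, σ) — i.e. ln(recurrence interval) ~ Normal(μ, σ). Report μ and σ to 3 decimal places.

μ ≈ 7.438, σ ≈ 0.239

If T ~ Lognormal(μ,σ) then ln T ~ Normal(μ,σ), so the p-quantile of ln T is μ + z_p·σ.
ln(1700) = 7.438 and ln(2200) = 7.696; z_{0.5} = 0, z_{0.86} = 1.08.
σ = (7.696 − 7.438)/(1.08 − (0)) = 0.239.
μ = 7.438 − (0)·0.239 = 7.438.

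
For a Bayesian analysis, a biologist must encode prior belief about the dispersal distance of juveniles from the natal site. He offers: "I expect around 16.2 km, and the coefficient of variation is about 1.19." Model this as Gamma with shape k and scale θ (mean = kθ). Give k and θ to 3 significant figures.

For Gamma(k, scale θ): mean = kθ, variance = kθ², so CV = 1/√k.
CV = 1.19, hence k = 1/CV² = 0.706.
Then θ = mean/k = 16.2/0.706 = 22.9.

k ≈ 0.706, θ ≈ 22.9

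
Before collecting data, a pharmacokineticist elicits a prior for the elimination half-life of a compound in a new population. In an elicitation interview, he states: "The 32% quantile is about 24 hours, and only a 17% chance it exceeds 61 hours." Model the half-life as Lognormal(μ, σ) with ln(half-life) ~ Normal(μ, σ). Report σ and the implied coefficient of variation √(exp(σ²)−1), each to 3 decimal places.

σ ≈ 0.656, CV ≈ 0.733

If T ~ Lognormal(μ,σ) then ln T ~ Normal(μ,σ), so the p-quantile of ln T is μ + z_p·σ.
ln(24) = 3.178 and ln(61) = 4.111; z_{0.32} = -0.4677, z_{0.83} = 0.9542.
σ = (4.111 − 3.178)/(0.9542 − (-0.4677)) = 0.656.
μ = 3.178 − (-0.4677)·0.656 = 3.485.
CV = √(exp(σ²)−1) = √(exp(0.4304)−1) = 0.733.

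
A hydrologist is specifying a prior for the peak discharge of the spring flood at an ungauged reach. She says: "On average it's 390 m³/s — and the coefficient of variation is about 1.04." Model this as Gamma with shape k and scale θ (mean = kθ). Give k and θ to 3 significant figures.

For Gamma(k, scale θ): mean = kθ, variance = kθ², so CV = 1/√k.
CV = 1.04, hence k = 1/CV² = 0.925.
Then θ = mean/k = 390/0.925 = 422.

k ≈ 0.925, θ ≈ 422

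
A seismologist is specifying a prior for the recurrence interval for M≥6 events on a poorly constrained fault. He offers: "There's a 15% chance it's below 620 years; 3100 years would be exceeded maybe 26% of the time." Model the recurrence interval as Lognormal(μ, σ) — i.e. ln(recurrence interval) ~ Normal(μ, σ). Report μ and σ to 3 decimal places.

μ ≈ 7.423, σ ≈ 0.958

If T ~ Lognormal(μ,σ) then ln T ~ Normal(μ,σ), so the p-quantile of ln T is μ + z_p·σ.
ln(620) = 6.43 and ln(3100) = 8.039; z_{0.15} = -1.036, z_{0.74} = 0.6433.
σ = (8.039 − 6.43)/(0.6433 − (-1.036)) = 0.958.
μ = 6.43 − (-1.036)·0.958 = 7.423.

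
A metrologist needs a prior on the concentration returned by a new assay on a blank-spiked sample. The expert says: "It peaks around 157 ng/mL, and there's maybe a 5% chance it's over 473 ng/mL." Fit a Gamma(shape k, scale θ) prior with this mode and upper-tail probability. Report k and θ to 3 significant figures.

Gamma(k,θ) with k>1 has mode (k−1)θ, so θ = 157/(k−1).
Need P(X < 473) = 0.95 with θ tied to k this way. Start at k = 2, θ = 157: P(X<473) ≈ 0.803.
Too low — raise k to concentrate. Iterating converges to k ≈ 3.18.
Then θ = 157/(3.18−1) ≈ 72.1.

k ≈ 3.18, θ ≈ 72.1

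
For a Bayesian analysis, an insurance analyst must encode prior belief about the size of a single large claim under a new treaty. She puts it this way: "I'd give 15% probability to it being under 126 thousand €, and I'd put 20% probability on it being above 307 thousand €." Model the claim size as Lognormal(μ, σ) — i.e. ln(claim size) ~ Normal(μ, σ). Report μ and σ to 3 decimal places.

If T ~ Lognormal(μ,σ) then ln T ~ Normal(μ,σ), so the p-quantile of ln T is μ + z_p·σ.
ln(126) = 4.836 and ln(307) = 5.727; z_{0.15} = -1.036, z_{0.8} = 0.8416.
σ = (5.727 − 4.836)/(0.8416 − (-1.036)) = 0.474.
μ = 4.836 − (-1.036)·0.474 = 5.328.

μ ≈ 5.328, σ ≈ 0.474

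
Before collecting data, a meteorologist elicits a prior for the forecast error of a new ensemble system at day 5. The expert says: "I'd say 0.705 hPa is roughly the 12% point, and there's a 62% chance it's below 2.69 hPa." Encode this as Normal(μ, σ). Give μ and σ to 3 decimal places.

μ = 2.280, σ = 1.341

For Normal(μ,σ), the p-quantile is μ + z_p·σ. Here z_{0.12} = -1.175, z_{0.62} = 0.3055.
So 0.705 = μ − 1.175σ and 2.69 = μ + 0.3055σ.
Subtracting: σ = (2.69 − 0.705)/(0.3055 − (-1.175)) = 1.341.
Then μ = 0.705 − (-1.175)·1.341 = 2.280.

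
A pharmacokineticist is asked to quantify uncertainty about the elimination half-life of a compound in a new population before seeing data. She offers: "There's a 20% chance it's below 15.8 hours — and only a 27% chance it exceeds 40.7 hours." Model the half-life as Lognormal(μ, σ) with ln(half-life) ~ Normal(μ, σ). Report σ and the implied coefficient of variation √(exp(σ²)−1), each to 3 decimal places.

If T ~ Lognormal(μ,σ) then ln T ~ Normal(μ,σ), so the p-quantile of ln T is μ + z_p·σ.
ln(15.8) = 2.76 and ln(40.7) = 3.706; z_{0.2} = -0.8416, z_{0.73} = 0.6128.
σ = (3.706 − 2.76)/(0.6128 − (-0.8416)) = 0.651.
μ = 2.76 − (-0.8416)·0.651 = 3.308.
CV = √(exp(σ²)−1) = √(exp(0.4232)−1) = 0.726.

σ ≈ 0.651, CV ≈ 0.726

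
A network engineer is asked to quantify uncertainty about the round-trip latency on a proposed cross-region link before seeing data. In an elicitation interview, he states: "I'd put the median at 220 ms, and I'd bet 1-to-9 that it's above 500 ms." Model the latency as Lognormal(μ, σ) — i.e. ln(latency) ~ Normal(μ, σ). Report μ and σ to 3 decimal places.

If T ~ Lognormal(μ,σ) then ln T ~ Normal(μ,σ), so the p-quantile of ln T is μ + z_p·σ.
ln(220) = 5.394 and ln(500) = 6.215; z_{0.5} = 0, z_{0.9} = 1.282.
σ = (6.215 − 5.394)/(1.282 − (0)) = 0.641.
μ = 5.394 − (0)·0.641 = 5.394.

μ ≈ 5.394, σ ≈ 0.641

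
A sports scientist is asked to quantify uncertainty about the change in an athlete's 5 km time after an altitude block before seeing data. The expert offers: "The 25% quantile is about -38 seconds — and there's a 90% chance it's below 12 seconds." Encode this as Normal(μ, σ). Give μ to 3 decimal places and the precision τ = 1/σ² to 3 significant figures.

μ = -20.759, τ = 0.00153

For Normal(μ,σ), the p-quantile is μ + z_p·σ. Here z_{0.25} = -0.6745, z_{0.9} = 1.282.
So -38 = μ − 0.6745σ and 12 = μ + 1.282σ.
Subtracting: σ = (12 − -38)/(1.282 − (-0.6745)) = 25.562.
Then μ = -38 − (-0.6745)·25.562 = -20.759.
Precision τ = 1/σ² = 1/25.56² = 0.00153.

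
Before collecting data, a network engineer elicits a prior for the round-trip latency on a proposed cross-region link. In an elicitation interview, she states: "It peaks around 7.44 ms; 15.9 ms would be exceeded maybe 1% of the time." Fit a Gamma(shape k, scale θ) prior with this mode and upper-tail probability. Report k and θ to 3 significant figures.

Gamma(k,θ) with k>1 has mode (k−1)θ, so θ = 7.44/(k−1).
Need P(X < 15.9) = 0.99 with θ tied to k this way. Start at k = 2, θ = 7.44: P(X<15.9) ≈ 0.630.
Too low — raise k to concentrate. Iterating converges to k ≈ 9.41.
Then θ = 7.44/(9.41−1) ≈ 0.885.

k ≈ 9.41, θ ≈ 0.885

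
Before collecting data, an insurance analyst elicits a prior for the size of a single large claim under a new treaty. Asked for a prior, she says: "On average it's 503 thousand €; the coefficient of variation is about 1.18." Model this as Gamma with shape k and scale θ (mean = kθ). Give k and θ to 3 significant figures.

k ≈ 0.718, θ ≈ 700

For Gamma(k, scale θ): mean = kθ, variance = kθ², so CV = 1/√k.
CV = 1.18, hence k = 1/CV² = 0.718.
Then θ = mean/k = 503/0.718 = 700.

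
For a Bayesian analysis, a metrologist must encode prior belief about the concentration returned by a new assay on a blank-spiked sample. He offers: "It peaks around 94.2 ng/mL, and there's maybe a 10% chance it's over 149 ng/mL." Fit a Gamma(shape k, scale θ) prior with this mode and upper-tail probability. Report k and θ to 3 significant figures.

Gamma(k,θ) with k>1 has mode (k−1)θ, so θ = 94.2/(k−1).
Need P(X < 149) = 0.9 with θ tied to k this way. Start at k = 2, θ = 94.2: P(X<149) ≈ 0.469.
Too low — raise k to concentrate. Iterating converges to k ≈ 9.92.
Then θ = 94.2/(9.92−1) ≈ 10.6.

k ≈ 9.92, θ ≈ 10.6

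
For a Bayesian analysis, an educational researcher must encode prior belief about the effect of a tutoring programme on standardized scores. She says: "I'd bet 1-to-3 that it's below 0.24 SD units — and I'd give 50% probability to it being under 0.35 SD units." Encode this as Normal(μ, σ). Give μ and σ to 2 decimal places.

For Normal(μ,σ), the p-quantile is μ + z_p·σ. Here z_{0.25} = -0.6745, z_{0.5} = 0.
So 0.24 = μ − 0.6745σ and 0.35 = μ + 0σ.
Subtracting: σ = (0.35 − 0.24)/(0 − (-0.6745)) = 0.16.
Then μ = 0.24 − (-0.6745)·0.16 = 0.35.

μ = 0.35, σ = 0.16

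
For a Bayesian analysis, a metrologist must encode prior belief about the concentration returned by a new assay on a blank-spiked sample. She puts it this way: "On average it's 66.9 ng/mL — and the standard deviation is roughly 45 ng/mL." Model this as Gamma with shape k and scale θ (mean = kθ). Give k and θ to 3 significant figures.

For Gamma(k, scale θ): mean = kθ, variance = kθ², so CV = 1/√k.
CV = SD/mean = 45/66.9 = 0.6726, hence k = 1/CV² = 2.21.
Then θ = mean/k = 66.9/2.21 = 30.3.

k ≈ 2.21, θ ≈ 30.3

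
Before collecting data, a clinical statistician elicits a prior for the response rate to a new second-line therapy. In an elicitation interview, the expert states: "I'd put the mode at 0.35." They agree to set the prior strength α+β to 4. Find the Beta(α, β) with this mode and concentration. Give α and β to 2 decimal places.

For α,β > 1 the Beta mode is (α−1)/(α+β−2). With α+β = 4, the mode is (α−1)/2.
Set (α−1)/2 = 0.35 → α = 1 + 0.35·2 = 1.70.
β = 4 − α = 2.30.

α = 1.70, β = 2.30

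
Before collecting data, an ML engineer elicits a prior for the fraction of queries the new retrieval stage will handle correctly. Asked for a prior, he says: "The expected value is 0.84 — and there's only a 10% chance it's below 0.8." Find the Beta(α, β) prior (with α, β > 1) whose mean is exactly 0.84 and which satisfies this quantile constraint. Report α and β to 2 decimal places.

With mean 0.84 fixed, write α = 0.84s, β = 0.16s where s = α+β.
Need P(θ < 0.8) = 0.1 under Beta(0.84s, 0.16s). Normal approximation: (q−m)/√(m(1−m)/s) ≈ z_{0.1} = -1.28, so s ≈ 0.84·0.16·(-1.28)²/(0.8−0.84)² = 138.0.
At s = 138.0: P(θ<0.8) ≈ 0.104. Adjusting to match 0.1 gives s ≈ 143.92.
So α = 0.84·143.92 ≈ 120.90, β = 0.16·143.92 ≈ 23.03.

α ≈ 120.90, β ≈ 23.03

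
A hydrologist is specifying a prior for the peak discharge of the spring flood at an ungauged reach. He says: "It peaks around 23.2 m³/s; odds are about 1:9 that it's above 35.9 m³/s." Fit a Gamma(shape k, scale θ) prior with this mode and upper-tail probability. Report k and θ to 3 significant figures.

Gamma(k,θ) with k>1 has mode (k−1)θ, so θ = 23.2/(k−1).
Need P(X < 35.9) = 0.9 with θ tied to k this way. Start at k = 2, θ = 23.2: P(X<35.9) ≈ 0.458.
Too low — raise k to concentrate. Iterating converges to k ≈ 10.8.
Then θ = 23.2/(10.8−1) ≈ 2.37.

k ≈ 10.8, θ ≈ 2.37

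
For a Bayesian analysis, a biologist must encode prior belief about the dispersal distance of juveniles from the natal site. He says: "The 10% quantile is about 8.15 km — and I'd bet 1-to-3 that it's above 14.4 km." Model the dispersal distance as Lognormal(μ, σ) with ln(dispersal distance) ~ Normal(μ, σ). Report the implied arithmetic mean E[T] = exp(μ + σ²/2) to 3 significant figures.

If T ~ Lognormal(μ,σ) then ln T ~ Normal(μ,σ), so the p-quantile of ln T is μ + z_p·σ.
ln(8.15) = 2.098 and ln(14.4) = 2.667; z_{0.1} = -1.282, z_{0.75} = 0.6745.
σ = (2.667 − 2.098)/(0.6745 − (-1.282)) = 0.291.
μ = 2.098 − (-1.282)·0.291 = 2.471.
E[T] = exp(μ + σ²/2) = exp(2.471 + 0.0423) = 12.3 km.

E[T] ≈ 12.3 km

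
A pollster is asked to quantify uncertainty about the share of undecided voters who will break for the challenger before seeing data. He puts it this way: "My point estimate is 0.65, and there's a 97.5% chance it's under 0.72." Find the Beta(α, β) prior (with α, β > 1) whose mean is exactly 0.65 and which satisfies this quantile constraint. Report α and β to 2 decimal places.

α ≈ 109.57, β ≈ 59.00

With mean 0.65 fixed, write α = 0.65s, β = 0.35s where s = α+β.
Need P(θ < 0.72) = 0.975 under Beta(0.65s, 0.35s). Normal approximation: (q−m)/√(m(1−m)/s) ≈ z_{0.975} = 1.96, so s ≈ 0.65·0.35·(1.96)²/(0.72−0.65)² = 178.4.
At s = 178.4: P(θ<0.72) ≈ 0.978. Adjusting to match 0.975 gives s ≈ 168.56.
So α = 0.65·168.56 ≈ 109.57, β = 0.35·168.56 ≈ 59.00.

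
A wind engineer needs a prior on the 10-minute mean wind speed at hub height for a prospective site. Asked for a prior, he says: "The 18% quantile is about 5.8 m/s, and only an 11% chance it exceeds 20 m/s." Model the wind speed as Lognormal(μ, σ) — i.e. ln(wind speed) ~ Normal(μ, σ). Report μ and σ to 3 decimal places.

If T ~ Lognormal(μ,σ) then ln T ~ Normal(μ,σ), so the p-quantile of ln T is μ + z_p·σ.
ln(5.8) = 1.758 and ln(20) = 2.996; z_{0.18} = -0.9154, z_{0.89} = 1.227.
σ = (2.996 − 1.758)/(1.227 − (-0.9154)) = 0.578.
μ = 1.758 − (-0.9154)·0.578 = 2.287.

μ ≈ 2.287, σ ≈ 0.578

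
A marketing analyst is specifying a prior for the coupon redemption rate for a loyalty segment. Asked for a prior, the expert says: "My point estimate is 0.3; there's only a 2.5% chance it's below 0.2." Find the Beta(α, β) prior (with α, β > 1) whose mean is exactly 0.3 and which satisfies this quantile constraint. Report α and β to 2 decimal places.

With mean 0.3 fixed, write α = 0.3s, β = 0.7s where s = α+β.
Need P(θ < 0.2) = 0.025 under Beta(0.3s, 0.7s). Normal approximation: (q−m)/√(m(1−m)/s) ≈ z_{0.025} = -1.96, so s ≈ 0.3·0.7·(-1.96)²/(0.2−0.3)² = 80.7.
At s = 80.7: P(θ<0.2) ≈ 0.018. Adjusting to match 0.025 gives s ≈ 71.15.
So α = 0.3·71.15 ≈ 21.34, β = 0.7·71.15 ≈ 49.80.

α ≈ 21.34, β ≈ 49.80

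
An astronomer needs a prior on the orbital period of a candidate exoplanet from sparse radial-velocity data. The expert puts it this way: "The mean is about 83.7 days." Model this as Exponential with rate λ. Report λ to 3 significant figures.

Exponential mean = 1/λ, so λ = 1/83.7 = 0.0119.

λ ≈ 0.0119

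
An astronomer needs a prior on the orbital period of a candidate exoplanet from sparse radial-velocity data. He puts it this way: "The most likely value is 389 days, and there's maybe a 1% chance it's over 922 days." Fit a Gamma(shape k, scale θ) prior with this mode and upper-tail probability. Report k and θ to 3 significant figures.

Gamma(k,θ) with k>1 has mode (k−1)θ, so θ = 389/(k−1).
Need P(X < 922) = 0.99 with θ tied to k this way. Start at k = 2, θ = 389: P(X<922) ≈ 0.685.
Too low — raise k to concentrate. Iterating converges to k ≈ 7.38.
Then θ = 389/(7.38−1) ≈ 61.

k ≈ 7.38, θ ≈ 61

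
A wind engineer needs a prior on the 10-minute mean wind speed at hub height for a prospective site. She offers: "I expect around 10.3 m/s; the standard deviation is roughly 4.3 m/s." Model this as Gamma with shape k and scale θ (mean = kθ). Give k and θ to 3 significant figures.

For Gamma(k, scale θ): mean = kθ, variance = kθ², so CV = 1/√k.
CV = SD/mean = 4.3/10.3 = 0.4175, hence k = 1/CV² = 5.74.
Then θ = mean/k = 10.3/5.74 = 1.8.

k ≈ 5.74, θ ≈ 1.8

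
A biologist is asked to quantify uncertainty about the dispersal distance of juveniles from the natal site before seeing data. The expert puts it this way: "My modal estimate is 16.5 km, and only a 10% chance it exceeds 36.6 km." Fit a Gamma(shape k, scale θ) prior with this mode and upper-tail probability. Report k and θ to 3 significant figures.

k ≈ 4.03, θ ≈ 5.45

Gamma(k,θ) with k>1 has mode (k−1)θ, so θ = 16.5/(k−1).
Need P(X < 36.6) = 0.9 with θ tied to k this way. Start at k = 2, θ = 16.5: P(X<36.6) ≈ 0.650.
Too low — raise k to concentrate. Iterating converges to k ≈ 4.03.
Then θ = 16.5/(4.03−1) ≈ 5.45.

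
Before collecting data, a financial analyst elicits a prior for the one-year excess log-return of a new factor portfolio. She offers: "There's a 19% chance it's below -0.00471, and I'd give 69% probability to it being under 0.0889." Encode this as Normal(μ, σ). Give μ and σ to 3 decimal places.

μ = 0.055, σ = 0.068

The p-quantile of Normal(μ,σ) is μ + z_p·σ, with z_{0.19} = -0.8779 and z_{0.69} = 0.4959.
Eliminate σ: μ = (z₂·x₁ − z₁·x₂)/(z₂ − z₁) = (0.4959·-0.00471 − (-0.8779)·0.0889)/1.374 = 0.055.
Then σ = (x₂ − x₁)/(z₂ − z₁) = (0.0889 − -0.00471)/1.374 = 0.068.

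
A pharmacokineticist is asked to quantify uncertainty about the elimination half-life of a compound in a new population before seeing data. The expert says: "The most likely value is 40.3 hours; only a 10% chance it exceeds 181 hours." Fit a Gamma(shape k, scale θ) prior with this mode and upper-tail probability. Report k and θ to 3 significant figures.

Gamma(k,θ) with k>1 has mode (k−1)θ, so θ = 40.3/(k−1).
Need P(X < 181) = 0.9 with θ tied to k this way. Start at k = 2, θ = 40.3: P(X<181) ≈ 0.938.
Too high — lower k to spread out. Iterating converges to k ≈ 1.8.
Then θ = 40.3/(1.8−1) ≈ 50.5.

k ≈ 1.8, θ ≈ 50.5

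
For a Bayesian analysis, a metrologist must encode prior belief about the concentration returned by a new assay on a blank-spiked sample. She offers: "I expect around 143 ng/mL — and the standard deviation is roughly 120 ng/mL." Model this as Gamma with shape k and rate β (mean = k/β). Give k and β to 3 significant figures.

For Gamma(k, rate β): mean = k/β, variance = k/β², so CV = 1/√k.
CV = SD/mean = 120/143 = 0.8392, hence k = 1/CV² = 1.42.
Then β = k/mean = 1.42/143 = 0.00993.

k ≈ 1.42, β ≈ 0.00993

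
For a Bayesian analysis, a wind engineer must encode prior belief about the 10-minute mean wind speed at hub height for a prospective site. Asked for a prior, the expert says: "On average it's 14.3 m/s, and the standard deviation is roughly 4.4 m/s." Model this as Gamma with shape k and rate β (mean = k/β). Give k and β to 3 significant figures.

For Gamma(k, rate β): mean = k/β, variance = k/β², so CV = 1/√k.
CV = SD/mean = 4.4/14.3 = 0.3077, hence k = 1/CV² = 10.6.
Then β = k/mean = 10.6/14.3 = 0.739.

k ≈ 10.6, β ≈ 0.739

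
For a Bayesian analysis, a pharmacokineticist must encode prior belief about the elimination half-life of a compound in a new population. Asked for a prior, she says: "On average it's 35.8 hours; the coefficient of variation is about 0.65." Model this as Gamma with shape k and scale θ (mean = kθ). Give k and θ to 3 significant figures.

For Gamma(k, scale θ): mean = kθ, variance = kθ², so CV = 1/√k.
CV = 0.65, hence k = 1/CV² = 2.37.
Then θ = mean/k = 35.8/2.37 = 15.1.

k ≈ 2.37, θ ≈ 15.1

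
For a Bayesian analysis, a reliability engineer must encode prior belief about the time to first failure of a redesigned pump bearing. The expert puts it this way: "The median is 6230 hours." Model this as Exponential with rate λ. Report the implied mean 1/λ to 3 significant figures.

Exponential median = ln 2 / λ, so λ = ln 2 / 6230.0 = 0.000111.
Mean = 1/λ = 8990 hours.

mean ≈ 8990 hours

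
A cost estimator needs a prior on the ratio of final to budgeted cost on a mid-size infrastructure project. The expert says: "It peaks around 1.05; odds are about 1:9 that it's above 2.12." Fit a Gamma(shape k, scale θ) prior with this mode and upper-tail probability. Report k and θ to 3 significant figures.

k ≈ 4.89, θ ≈ 0.27

Gamma(k,θ) with k>1 has mode (k−1)θ, so θ = 1.05/(k−1).
Need P(X < 2.12) = 0.9 with θ tied to k this way. Start at k = 2, θ = 1.05: P(X<2.12) ≈ 0.599.
Too low — raise k to concentrate. Iterating converges to k ≈ 4.89.
Then θ = 1.05/(4.89−1) ≈ 0.27.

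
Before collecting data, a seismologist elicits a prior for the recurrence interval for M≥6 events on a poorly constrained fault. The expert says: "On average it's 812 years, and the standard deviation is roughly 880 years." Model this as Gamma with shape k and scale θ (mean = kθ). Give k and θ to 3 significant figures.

For Gamma(k, scale θ): mean = kθ, variance = kθ², so CV = 1/√k.
CV = SD/mean = 880/812 = 1.084, hence k = 1/CV² = 0.851.
Then θ = mean/k = 812/0.851 = 954.

k ≈ 0.851, θ ≈ 954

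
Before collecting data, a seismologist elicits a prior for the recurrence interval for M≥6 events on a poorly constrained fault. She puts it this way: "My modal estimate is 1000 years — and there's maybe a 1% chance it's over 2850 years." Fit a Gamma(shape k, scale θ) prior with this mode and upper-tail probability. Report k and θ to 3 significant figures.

k ≈ 5.15, θ ≈ 241

Gamma(k,θ) with k>1 has mode (k−1)θ, so θ = 1000/(k−1).
Need P(X < 2850) = 0.99 with θ tied to k this way. Start at k = 2, θ = 1000: P(X<2850) ≈ 0.777.
Too low — raise k to concentrate. Iterating converges to k ≈ 5.15.
Then θ = 1000/(5.15−1) ≈ 241.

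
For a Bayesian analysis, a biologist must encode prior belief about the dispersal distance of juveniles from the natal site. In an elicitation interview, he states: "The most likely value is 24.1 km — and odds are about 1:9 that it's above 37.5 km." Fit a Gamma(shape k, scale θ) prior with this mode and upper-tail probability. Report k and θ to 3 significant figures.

Gamma(k,θ) with k>1 has mode (k−1)θ, so θ = 24.1/(k−1).
Need P(X < 37.5) = 0.9 with θ tied to k this way. Start at k = 2, θ = 24.1: P(X<37.5) ≈ 0.461.
Too low — raise k to concentrate. Iterating converges to k ≈ 10.6.
Then θ = 24.1/(10.6−1) ≈ 2.52.

k ≈ 10.6, θ ≈ 2.52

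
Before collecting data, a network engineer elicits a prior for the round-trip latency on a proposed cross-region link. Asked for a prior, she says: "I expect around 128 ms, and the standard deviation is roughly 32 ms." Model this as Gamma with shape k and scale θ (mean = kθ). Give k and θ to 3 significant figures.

k ≈ 16, θ ≈ 8

For Gamma(k, scale θ): mean = kθ, variance = kθ², so CV = 1/√k.
CV = SD/mean = 32/128 = 0.25, hence k = 1/CV² = 16.
Then θ = mean/k = 128/16 = 8.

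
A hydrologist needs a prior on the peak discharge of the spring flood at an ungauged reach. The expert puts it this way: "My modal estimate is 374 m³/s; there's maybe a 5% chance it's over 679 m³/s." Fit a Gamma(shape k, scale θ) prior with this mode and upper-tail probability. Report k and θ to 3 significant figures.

Gamma(k,θ) with k>1 has mode (k−1)θ, so θ = 374/(k−1).
Need P(X < 679) = 0.95 with θ tied to k this way. Start at k = 2, θ = 374: P(X<679) ≈ 0.542.
Too low — raise k to concentrate. Iterating converges to k ≈ 8.83.
Then θ = 374/(8.83−1) ≈ 47.7.

k ≈ 8.83, θ ≈ 47.7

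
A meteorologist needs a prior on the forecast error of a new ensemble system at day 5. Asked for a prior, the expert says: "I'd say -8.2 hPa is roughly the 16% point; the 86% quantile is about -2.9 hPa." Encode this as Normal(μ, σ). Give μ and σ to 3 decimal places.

μ = -5.660, σ = 2.554

The p-quantile of Normal(μ,σ) is μ + z_p·σ, with z_{0.16} = -0.9945 and z_{0.86} = 1.08.
Eliminate σ: μ = (z₂·x₁ − z₁·x₂)/(z₂ − z₁) = (1.08·-8.2 − (-0.9945)·-2.9)/2.075 = -5.660.
Then σ = (x₂ − x₁)/(z₂ − z₁) = (-2.9 − -8.2)/2.075 = 2.554.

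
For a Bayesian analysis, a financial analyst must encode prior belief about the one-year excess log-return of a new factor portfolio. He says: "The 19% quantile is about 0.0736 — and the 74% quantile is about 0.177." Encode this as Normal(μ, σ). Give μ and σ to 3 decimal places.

For Normal(μ,σ), the p-quantile is μ + z_p·σ. Here z_{0.19} = -0.8779, z_{0.74} = 0.6433.
So 0.0736 = μ − 0.8779σ and 0.177 = μ + 0.6433σ.
Subtracting: σ = (0.177 − 0.0736)/(0.6433 − (-0.8779)) = 0.068.
Then μ = 0.0736 − (-0.8779)·0.068 = 0.133.

μ = 0.133, σ = 0.068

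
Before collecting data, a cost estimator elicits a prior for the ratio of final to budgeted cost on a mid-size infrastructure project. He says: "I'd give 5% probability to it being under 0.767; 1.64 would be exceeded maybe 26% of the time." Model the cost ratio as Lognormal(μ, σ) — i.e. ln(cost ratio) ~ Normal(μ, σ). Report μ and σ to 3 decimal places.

If T ~ Lognormal(μ,σ) then ln T ~ Normal(μ,σ), so the p-quantile of ln T is μ + z_p·σ.
ln(0.767) = -0.2653 and ln(1.64) = 0.4947; z_{0.05} = -1.645, z_{0.74} = 0.6433.
σ = (0.4947 − -0.2653)/(0.6433 − (-1.645)) = 0.332.
μ = -0.2653 − (-1.645)·0.332 = 0.281.

μ ≈ 0.281, σ ≈ 0.332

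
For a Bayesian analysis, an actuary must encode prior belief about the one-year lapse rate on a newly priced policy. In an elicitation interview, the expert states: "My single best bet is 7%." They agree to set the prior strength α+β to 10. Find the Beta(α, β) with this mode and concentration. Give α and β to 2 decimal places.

For α,β > 1 the Beta mode is (α−1)/(α+β−2). With α+β = 10, the mode is (α−1)/8.
Set (α−1)/8 = 0.07 → α = 1 + 0.07·8 = 1.56.
β = 10 − α = 8.44.

α = 1.56, β = 8.44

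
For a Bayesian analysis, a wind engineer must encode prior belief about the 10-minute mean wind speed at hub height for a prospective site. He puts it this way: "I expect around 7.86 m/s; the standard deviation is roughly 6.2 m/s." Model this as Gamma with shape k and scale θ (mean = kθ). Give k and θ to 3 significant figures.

k ≈ 1.61, θ ≈ 4.89

For Gamma(k, scale θ): mean = kθ, variance = kθ², so CV = 1/√k.
CV = SD/mean = 6.2/7.86 = 0.7888, hence k = 1/CV² = 1.61.
Then θ = mean/k = 7.86/1.61 = 4.89.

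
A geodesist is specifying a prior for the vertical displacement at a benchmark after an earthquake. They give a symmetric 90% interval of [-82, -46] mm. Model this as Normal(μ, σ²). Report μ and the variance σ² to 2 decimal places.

μ = -64.00, σ² = 119.75

A symmetric 90% interval runs μ ± z·σ with z = 1.645.
Half-width = 18, so σ = 18/1.645 = 10.943 and σ² = 119.75.
μ is the interval midpoint, -64.00.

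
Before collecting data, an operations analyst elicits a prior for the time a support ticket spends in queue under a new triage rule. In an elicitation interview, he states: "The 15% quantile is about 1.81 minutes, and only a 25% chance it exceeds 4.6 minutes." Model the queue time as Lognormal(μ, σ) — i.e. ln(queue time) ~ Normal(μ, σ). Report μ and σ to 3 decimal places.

If T ~ Lognormal(μ,σ) then ln T ~ Normal(μ,σ), so the p-quantile of ln T is μ + z_p·σ.
ln(1.81) = 0.5933 and ln(4.6) = 1.526; z_{0.15} = -1.036, z_{0.75} = 0.6745.
σ = (1.526 − 0.5933)/(0.6745 − (-1.036)) = 0.545.
μ = 0.5933 − (-1.036)·0.545 = 1.158.

μ ≈ 1.158, σ ≈ 0.545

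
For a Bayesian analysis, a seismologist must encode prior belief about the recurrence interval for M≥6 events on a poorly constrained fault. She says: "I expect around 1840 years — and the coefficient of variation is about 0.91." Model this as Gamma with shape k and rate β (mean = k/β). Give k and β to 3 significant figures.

k ≈ 1.21, β ≈ 0.000656

For Gamma(k, rate β): mean = k/β, variance = k/β², so CV = 1/√k.
CV = 0.91, hence k = 1/CV² = 1.21.
Then β = k/mean = 1.21/1840 = 0.000656.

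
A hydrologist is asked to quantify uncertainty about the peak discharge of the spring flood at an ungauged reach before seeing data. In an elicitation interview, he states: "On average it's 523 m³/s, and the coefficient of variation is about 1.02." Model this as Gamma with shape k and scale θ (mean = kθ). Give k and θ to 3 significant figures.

For Gamma(k, scale θ): mean = kθ, variance = kθ², so CV = 1/√k.
CV = 1.02, hence k = 1/CV² = 0.961.
Then θ = mean/k = 523/0.961 = 544.

k ≈ 0.961, θ ≈ 544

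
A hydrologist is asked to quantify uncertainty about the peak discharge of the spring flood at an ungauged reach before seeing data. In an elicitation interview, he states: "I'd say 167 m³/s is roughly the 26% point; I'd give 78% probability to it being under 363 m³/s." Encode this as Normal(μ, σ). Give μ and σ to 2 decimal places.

μ = 256.08, σ = 138.46

For Normal(μ,σ), the p-quantile is μ + z_p·σ. Here z_{0.26} = -0.6433, z_{0.78} = 0.7722.
So 167 = μ − 0.6433σ and 363 = μ + 0.7722σ.
Subtracting: σ = (363 − 167)/(0.7722 − (-0.6433)) = 138.46.
Then μ = 167 − (-0.6433)·138.46 = 256.08.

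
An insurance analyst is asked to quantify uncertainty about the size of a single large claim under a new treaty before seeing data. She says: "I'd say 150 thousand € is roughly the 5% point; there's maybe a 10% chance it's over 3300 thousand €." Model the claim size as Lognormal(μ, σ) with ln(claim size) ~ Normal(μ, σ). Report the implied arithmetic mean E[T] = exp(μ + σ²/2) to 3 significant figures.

E[T] ≈ 1490 thousand €

If T ~ Lognormal(μ,σ) then ln T ~ Normal(μ,σ), so the p-quantile of ln T is μ + z_p·σ.
ln(150) = 5.011 and ln(3300) = 8.102; z_{0.05} = -1.645, z_{0.9} = 1.282.
σ = (8.102 − 5.011)/(1.282 − (-1.645)) = 1.056.
μ = 5.011 − (-1.645)·1.056 = 6.748.
E[T] = exp(μ + σ²/2) = exp(6.748 + 0.5578) = 1490 thousand €.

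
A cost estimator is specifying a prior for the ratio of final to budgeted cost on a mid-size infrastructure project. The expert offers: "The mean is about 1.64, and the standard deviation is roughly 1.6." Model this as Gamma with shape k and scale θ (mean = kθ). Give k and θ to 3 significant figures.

For Gamma(k, scale θ): mean = kθ, variance = kθ², so CV = 1/√k.
CV = SD/mean = 1.6/1.64 = 0.9756, hence k = 1/CV² = 1.05.
Then θ = mean/k = 1.64/1.05 = 1.56.

k ≈ 1.05, θ ≈ 1.56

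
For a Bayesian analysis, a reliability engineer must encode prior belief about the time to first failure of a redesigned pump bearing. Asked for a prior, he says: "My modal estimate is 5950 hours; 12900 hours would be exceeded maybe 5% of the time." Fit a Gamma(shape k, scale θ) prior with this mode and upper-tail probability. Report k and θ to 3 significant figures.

k ≈ 5.6, θ ≈ 1290

Gamma(k,θ) with k>1 has mode (k−1)θ, so θ = 5950/(k−1).
Need P(X < 12900) = 0.95 with θ tied to k this way. Start at k = 2, θ = 5950: P(X<12900) ≈ 0.638.
Too low — raise k to concentrate. Iterating converges to k ≈ 5.6.
Then θ = 5950/(5.6−1) ≈ 1290.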